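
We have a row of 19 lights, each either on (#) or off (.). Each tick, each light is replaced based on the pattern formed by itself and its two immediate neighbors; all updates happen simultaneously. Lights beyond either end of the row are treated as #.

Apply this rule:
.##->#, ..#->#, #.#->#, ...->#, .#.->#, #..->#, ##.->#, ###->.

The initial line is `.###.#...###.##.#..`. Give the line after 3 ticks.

tick 1: ##.#######.########
tick 2: .###.....###.......
tick 3: ##.#######.########

##.#######.########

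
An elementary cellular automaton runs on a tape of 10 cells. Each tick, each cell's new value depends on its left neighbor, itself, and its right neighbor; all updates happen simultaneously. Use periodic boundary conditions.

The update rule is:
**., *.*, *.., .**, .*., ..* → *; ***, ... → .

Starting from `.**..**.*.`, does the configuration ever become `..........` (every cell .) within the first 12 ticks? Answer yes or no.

tick 1: **********
tick 2: ..........
all cells are . at tick 2

yes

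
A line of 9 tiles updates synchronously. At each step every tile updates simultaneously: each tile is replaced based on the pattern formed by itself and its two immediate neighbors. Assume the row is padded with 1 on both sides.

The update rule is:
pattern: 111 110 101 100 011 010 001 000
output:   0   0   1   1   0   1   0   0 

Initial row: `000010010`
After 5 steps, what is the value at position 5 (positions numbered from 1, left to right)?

1

step 1: 100011011
step 2: 010000100
step 3: 111000110
step 4: 000100001
step 5: 100110000
position 5 holds 1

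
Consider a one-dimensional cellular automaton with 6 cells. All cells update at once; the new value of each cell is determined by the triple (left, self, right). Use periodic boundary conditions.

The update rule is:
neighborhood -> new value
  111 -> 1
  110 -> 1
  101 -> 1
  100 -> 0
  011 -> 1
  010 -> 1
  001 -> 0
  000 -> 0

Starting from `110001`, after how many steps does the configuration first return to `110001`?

1

step 1: 110001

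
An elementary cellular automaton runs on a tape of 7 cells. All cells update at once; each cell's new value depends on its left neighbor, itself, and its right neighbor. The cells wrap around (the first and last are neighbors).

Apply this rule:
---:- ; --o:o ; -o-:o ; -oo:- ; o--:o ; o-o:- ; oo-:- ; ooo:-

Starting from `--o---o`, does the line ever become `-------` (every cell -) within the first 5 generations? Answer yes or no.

yes

generation 1: oooo-oo
generation 2: -------
all cells are - at generation 2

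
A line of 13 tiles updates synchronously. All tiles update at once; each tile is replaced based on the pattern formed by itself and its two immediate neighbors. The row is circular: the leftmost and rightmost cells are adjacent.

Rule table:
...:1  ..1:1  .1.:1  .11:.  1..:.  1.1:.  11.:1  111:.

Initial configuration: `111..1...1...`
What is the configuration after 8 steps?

..1.11.111.11
.11..1...1..1
..1.11.111.11  (repeats step 1; period 2)
step 8: .11..1...1..1

.11..1...1..1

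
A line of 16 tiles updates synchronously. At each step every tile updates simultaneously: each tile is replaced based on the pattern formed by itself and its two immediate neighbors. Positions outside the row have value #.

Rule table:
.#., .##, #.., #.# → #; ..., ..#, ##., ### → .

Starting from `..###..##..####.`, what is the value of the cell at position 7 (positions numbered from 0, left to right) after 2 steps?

#.#..#.#.#.#...#
.###.########..#
position 7 holds #

#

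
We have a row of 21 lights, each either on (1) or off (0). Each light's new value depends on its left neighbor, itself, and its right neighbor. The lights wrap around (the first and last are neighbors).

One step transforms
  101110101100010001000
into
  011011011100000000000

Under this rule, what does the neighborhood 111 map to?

0

At position 3 the neighborhood is 111; the next row has 0 there.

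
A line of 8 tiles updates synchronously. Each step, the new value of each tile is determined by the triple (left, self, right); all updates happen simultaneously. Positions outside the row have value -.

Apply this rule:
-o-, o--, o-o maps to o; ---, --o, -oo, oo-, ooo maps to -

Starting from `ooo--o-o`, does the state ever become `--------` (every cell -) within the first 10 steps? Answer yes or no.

---o-ooo
---oo---
-----o--
-----oo-
-------o
-------o  (fixed point — unchanged through step 10)
step 10 is -------o, still not uniform -

no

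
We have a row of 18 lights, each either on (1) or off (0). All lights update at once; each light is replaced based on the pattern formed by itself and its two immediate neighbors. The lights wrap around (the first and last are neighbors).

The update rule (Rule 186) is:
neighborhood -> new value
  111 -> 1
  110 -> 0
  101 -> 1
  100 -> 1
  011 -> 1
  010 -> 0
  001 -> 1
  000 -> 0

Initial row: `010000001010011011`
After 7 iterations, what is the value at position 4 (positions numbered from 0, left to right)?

0

101000010101110110
010100101011101101
101011010111011010
010110101110110101
101101011101101010
011010111011010101
110101110110101010
position 4 holds 0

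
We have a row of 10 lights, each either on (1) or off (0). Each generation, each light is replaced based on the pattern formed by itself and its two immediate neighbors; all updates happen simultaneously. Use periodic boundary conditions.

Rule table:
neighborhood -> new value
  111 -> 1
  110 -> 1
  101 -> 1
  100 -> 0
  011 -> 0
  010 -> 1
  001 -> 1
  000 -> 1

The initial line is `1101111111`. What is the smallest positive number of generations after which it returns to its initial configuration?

10

1110111111
1111011111
1111101111
1111110111
1111111011
1111111101
1111111110
0111111111
1011111111
1101111111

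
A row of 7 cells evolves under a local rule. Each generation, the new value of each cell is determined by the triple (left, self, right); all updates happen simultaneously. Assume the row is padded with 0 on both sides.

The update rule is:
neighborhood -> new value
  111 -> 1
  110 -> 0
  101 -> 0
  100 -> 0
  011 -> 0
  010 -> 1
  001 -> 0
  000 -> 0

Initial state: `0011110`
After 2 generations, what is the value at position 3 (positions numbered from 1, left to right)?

generation 1: 0001100
generation 2: 0000000
position 3 holds 0

0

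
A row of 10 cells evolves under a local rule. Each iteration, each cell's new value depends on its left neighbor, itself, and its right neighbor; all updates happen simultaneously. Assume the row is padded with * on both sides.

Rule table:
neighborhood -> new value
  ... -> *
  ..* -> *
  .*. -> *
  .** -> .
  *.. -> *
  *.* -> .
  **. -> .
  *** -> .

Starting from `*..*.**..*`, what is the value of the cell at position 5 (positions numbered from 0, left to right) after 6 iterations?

iteration 1: .***...**.
iteration 2: ....***...
iteration 3: ****...***
iteration 4: ....***...  (repeats iteration 2; period 2)
iteration 6: ....***...
position 5 holds *

*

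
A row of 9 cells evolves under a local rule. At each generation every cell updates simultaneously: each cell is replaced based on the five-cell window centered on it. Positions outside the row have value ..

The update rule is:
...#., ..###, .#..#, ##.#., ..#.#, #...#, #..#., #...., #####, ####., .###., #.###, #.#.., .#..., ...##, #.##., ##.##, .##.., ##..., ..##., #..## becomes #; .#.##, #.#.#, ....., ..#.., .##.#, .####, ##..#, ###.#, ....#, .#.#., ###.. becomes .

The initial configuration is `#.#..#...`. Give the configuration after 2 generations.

#.##.####

#.###.##.
#.##.####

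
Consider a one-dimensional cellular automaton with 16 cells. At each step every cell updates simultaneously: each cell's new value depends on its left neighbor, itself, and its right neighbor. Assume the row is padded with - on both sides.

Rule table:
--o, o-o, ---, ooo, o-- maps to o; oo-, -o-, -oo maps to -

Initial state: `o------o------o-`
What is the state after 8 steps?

step 1: -oooooo-oooooo-o
step 2: o-oooo-o-oooo-o-
step 3: -o-oo-o-o-oo-o-o
step 4: o-o--o-o-o--o-o-
step 5: -o-oo-o-o-oo-o-o  (repeats step 3; period 2)
step 8: o-o--o-o-o--o-o-

o-o--o-o-o--o-o-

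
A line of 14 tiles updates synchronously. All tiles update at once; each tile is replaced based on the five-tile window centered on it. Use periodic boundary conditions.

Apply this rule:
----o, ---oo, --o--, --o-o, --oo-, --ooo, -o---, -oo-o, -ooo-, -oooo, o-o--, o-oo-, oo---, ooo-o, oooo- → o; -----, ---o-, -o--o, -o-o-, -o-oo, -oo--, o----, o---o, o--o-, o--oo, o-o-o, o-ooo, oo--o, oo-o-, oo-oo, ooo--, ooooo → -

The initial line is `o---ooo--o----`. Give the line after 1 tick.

oo-ooo---oo-o-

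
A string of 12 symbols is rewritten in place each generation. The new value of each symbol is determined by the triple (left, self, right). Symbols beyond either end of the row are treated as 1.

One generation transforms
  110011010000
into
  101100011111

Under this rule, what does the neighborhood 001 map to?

At position 3 the neighborhood is 001; the next row has 1 there.

1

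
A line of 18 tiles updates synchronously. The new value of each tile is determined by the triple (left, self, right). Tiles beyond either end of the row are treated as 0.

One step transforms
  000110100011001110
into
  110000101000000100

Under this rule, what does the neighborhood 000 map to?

At position 0 the neighborhood is 000; the next row has 1 there.

1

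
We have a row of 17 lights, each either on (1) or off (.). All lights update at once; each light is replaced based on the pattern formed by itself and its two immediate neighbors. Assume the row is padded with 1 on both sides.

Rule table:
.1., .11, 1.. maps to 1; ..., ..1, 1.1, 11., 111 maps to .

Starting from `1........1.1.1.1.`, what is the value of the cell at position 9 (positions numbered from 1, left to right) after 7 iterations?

.1.......1.1.1.1.
.11......1.1.1.1.
.1.1.....1.1.1.1.
.1.11....1.1.1.1.
.1.1.1...1.1.1.1.
.1.1.11..1.1.1.1.
.1.1.1.1.1.1.1.1.
position 9 holds .

.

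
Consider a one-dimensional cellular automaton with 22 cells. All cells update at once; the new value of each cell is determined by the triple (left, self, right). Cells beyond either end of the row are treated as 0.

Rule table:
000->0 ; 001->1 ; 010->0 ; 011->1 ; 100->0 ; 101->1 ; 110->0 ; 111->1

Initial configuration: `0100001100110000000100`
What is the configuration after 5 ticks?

0110011000000010000000

1000011001100000001000
0000110011000000010000
0001100110000000100000
0011001100000001000000
0110011000000010000000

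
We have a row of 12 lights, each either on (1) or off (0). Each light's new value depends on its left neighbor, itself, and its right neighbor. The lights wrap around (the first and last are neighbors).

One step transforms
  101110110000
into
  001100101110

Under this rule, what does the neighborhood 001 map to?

At position 11 the neighborhood is 001; the next row has 0 there.

0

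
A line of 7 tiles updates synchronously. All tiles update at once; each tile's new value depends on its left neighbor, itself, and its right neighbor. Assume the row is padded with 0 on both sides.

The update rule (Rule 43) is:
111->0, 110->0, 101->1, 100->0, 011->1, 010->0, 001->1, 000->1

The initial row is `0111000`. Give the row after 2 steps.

1001110

step 1: 1100011
step 2: 1001110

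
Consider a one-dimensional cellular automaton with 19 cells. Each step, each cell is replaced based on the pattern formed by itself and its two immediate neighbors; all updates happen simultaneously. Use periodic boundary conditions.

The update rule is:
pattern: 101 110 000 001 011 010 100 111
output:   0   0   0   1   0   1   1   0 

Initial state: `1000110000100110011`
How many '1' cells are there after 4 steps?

step 1: 0101001001111001100
step 2: 1101111110000110010
step 3: 0000000001001001110
step 4: 0000000011111110001
count of 1: 8

8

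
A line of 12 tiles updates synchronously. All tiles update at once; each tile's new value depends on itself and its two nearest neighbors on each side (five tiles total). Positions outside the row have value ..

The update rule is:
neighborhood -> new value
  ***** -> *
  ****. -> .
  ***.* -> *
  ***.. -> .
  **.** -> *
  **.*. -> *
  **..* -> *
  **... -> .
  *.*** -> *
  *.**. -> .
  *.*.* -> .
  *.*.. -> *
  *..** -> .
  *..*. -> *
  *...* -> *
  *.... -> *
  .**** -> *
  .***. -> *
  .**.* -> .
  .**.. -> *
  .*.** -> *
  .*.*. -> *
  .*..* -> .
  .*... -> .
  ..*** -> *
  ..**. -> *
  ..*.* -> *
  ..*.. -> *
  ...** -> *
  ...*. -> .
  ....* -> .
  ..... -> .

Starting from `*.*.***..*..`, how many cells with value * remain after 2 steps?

11

step 1: **.***.***.*
step 2: *.**********
count of *: 11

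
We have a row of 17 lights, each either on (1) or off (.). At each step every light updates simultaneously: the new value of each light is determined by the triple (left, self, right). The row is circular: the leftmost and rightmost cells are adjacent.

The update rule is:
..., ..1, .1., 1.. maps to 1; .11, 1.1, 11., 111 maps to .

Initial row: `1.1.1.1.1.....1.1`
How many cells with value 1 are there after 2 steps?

7

step 1: ..1.1.1.1111111..
step 2: 111.1.1........11
count of 1: 7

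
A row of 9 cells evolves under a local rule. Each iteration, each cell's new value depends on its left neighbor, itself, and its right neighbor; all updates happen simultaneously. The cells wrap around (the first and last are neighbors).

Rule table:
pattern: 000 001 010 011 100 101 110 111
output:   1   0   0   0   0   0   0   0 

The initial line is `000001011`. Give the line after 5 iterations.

011100000

iteration 1: 011100000
iteration 2: 000001111
iteration 3: 011100000  (repeats iteration 1; period 2)
iteration 5: 011100000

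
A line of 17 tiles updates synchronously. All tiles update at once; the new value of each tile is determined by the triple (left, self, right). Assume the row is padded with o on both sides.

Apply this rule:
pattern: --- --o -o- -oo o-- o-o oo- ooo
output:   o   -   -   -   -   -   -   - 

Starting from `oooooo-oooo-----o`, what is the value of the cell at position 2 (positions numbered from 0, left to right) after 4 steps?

------------ooo--
-oooooooooo------
------------oooo-
-oooooooooo------
position 2 holds o

o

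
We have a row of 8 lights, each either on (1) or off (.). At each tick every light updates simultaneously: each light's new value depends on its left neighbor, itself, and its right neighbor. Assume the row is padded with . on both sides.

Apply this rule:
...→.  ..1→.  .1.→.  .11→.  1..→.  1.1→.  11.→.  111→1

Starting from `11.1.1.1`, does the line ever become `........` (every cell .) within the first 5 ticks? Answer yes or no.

........
all cells are . at tick 1

yes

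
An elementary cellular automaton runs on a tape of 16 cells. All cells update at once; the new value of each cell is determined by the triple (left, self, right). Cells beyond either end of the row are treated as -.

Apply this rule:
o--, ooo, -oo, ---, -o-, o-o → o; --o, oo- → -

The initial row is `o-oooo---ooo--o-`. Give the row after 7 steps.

ooooo-oo-oo-o-oo
oooo-oo-oo-oooo-
ooo-oo-oo-oooo-o
oo-oo-oo-oooo-oo
o-oo-oo-oooo-oo-
ooo-oo-oooo-oo-o
oo-oo-oooo-oo-oo

oo-oo-oooo-oo-oo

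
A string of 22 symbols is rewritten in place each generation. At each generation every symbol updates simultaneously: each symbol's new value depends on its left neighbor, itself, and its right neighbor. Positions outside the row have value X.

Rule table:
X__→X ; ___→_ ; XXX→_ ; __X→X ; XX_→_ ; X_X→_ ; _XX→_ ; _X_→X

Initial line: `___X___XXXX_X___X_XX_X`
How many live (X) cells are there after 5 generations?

10

generation 1: X_XXX_X_____XX_XX_____
generation 2: ______XX___X_____X___X
generation 3: X____X__X_XXX___XXX_X_
generation 4: _X__XXXXX____X_X____X_
generation 5: _XXX_____X__XX_XX__XX_
count of X: 10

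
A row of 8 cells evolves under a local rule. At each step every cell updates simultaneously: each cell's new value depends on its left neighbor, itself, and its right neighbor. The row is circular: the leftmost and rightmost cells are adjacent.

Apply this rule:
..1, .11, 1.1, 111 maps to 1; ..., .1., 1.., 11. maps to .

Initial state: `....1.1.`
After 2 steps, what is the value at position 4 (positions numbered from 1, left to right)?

...1.1..
..1.1...
position 4 holds .

.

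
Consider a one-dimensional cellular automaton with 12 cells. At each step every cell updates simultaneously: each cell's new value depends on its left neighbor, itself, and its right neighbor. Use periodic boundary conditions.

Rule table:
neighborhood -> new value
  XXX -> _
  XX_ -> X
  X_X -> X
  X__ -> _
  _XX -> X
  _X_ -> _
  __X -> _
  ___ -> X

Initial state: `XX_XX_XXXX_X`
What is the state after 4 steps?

step 1: _XXXXXX__XXX
step 2: XX____X__X_X
step 3: _X_XX_____XX
step 4: X_XXX_XXX_XX

X_XXX_XXX_XX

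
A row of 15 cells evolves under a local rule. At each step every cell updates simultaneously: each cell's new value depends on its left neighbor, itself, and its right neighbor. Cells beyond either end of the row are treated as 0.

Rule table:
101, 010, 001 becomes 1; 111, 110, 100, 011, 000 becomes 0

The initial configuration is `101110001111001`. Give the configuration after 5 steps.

000100000110000

110000010000011
000000110000100
000001000001100
000011000010000
000100000110000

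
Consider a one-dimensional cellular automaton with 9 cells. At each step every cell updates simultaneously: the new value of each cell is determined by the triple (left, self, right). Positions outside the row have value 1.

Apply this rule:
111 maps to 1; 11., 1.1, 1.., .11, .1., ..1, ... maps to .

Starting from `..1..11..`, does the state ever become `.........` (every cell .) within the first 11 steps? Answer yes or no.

yes

.........
all cells are . at step 1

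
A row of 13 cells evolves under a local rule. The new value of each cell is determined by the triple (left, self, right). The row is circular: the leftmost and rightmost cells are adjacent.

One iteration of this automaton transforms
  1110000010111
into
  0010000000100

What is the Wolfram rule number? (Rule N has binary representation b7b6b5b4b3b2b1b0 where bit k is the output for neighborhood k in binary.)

position 0: 111 → 0  (bit 7 = 0)
position 2: 110 → 1  (bit 6 = 1)
position 9: 101 → 0  (bit 5 = 0)
position 3: 100 → 0  (bit 4 = 0)
position 10: 011 → 1  (bit 3 = 1)
position 8: 010 → 0  (bit 2 = 0)
position 7: 001 → 0  (bit 1 = 0)
position 4: 000 → 0  (bit 0 = 0)
bits b7..b0 = 01001000 = 72

72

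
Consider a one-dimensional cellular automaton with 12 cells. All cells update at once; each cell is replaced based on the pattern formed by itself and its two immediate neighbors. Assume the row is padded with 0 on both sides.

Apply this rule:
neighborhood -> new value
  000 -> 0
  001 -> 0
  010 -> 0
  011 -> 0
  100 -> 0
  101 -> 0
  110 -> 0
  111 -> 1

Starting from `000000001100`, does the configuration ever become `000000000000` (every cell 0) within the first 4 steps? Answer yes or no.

yes

step 1: 000000000000
all cells are 0 at step 1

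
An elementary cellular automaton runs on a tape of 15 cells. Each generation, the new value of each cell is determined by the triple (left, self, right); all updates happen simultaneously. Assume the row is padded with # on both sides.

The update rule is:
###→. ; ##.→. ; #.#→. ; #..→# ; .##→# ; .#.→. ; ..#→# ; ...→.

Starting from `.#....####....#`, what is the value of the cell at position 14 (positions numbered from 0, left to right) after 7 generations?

..#..##...#..##
##.###.#.#.###.
...#.......#...
#.#.#.....#.#.#
.....#...#....#
#...#.#.#.#..##
.#.#.......###.
position 14 holds .

.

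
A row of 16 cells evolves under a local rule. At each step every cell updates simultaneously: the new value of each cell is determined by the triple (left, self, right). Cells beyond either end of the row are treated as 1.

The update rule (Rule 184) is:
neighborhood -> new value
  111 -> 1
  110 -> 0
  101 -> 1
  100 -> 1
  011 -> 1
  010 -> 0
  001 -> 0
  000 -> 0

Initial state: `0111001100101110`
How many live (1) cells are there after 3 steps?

step 1: 1110101010011101
step 2: 1101010101011011
step 3: 1010101010110111
count of 1: 10

10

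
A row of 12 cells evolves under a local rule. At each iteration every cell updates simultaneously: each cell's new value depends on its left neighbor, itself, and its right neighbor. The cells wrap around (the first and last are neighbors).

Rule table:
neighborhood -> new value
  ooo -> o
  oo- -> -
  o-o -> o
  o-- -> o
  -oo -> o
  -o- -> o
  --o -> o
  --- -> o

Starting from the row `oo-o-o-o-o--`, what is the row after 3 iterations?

o-oooooooooo
-ooooooooooo
ooooooooooo-

ooooooooooo-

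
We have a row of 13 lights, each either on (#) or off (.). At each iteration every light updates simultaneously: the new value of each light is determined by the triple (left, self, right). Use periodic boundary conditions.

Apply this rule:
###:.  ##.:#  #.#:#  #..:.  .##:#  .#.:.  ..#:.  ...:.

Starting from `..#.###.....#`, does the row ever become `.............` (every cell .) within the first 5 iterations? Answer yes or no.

yes

...##.#......
...###.......
...#.#.......
....#........
.............
all cells are . at iteration 5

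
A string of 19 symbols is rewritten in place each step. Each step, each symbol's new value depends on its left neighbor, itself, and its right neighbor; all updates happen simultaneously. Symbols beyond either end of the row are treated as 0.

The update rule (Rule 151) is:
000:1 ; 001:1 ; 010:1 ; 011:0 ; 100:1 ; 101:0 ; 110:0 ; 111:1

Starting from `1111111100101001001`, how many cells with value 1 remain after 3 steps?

14

0111111011101111111
1011110001000111110
1001101111111011101
count of 1: 14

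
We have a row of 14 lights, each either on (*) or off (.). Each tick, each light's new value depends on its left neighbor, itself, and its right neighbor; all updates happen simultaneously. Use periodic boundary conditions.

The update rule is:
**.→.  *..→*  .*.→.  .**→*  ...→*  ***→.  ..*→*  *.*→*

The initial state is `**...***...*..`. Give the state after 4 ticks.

*.****..***.**
.**...***..**.
**.****..***.*
..**...***..**

..**...***..**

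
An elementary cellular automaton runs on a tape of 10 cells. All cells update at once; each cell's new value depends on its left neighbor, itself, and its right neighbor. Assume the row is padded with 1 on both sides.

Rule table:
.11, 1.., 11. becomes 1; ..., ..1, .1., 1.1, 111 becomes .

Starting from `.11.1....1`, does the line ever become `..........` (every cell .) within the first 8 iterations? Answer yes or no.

.11..1...1
.111..1..1
.1.11..1.1
...111...1
1..1.11..1
11...111.1
.11..1.1.1
.111.....1
iteration 8 is .111.....1, still not uniform .

no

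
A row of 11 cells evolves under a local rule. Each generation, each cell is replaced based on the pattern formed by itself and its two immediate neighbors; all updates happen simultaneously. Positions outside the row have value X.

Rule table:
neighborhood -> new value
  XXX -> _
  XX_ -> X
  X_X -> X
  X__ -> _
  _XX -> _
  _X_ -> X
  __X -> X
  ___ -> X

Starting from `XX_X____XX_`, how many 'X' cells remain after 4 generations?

10

_XXX_XXX_XX
X__XX__XX__
X_X_X_X_X_X
XXXXXXXXXX_
count of X: 10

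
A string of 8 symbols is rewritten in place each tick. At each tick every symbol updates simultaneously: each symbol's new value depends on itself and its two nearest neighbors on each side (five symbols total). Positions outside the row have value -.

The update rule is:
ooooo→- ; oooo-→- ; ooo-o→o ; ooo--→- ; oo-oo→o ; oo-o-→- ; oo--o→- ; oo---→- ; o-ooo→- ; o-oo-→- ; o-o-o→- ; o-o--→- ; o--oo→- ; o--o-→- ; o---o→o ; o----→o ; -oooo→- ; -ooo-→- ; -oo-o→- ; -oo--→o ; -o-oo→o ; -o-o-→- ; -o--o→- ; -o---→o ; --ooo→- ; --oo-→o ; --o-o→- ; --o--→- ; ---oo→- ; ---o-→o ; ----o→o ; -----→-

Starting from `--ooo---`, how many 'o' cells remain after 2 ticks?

5

tick 1: o-----o-
tick 2: -oo-oo-o
count of o: 5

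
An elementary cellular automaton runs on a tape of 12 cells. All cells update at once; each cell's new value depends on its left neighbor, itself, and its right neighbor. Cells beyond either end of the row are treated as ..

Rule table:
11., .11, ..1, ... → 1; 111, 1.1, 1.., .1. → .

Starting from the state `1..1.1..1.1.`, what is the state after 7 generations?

generation 1: ..1....1....
generation 2: 11..111..111
generation 3: 11.11.1.11.1
generation 4: 11.11...11..
generation 5: 11.11.1111.1
generation 6: 11.11.1..1..
generation 7: 11.11...1..1

11.11...1..1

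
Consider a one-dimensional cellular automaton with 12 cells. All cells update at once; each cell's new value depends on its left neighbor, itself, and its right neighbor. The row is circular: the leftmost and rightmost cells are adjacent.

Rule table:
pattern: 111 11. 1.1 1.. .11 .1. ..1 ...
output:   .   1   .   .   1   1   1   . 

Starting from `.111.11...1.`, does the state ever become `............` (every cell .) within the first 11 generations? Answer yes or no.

no

11.1.11..11.
11.1.11.111.
11.1.11.1.1.
11.1.11.1.1.  (fixed point — unchanged through generation 11)
generation 11 is 11.1.11.1.1., still not uniform .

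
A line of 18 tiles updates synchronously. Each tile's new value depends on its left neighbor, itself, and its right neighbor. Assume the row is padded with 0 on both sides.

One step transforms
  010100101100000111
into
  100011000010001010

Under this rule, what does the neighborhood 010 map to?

At position 1 the neighborhood is 010; the next row has 0 there.

0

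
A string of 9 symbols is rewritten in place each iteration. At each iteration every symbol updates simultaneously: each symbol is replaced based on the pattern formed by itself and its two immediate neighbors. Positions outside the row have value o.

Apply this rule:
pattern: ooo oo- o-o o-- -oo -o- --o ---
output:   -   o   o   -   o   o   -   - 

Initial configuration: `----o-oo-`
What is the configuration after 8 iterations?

----o----

----ooooo
----o----
----o----  (fixed point — unchanged through iteration 8)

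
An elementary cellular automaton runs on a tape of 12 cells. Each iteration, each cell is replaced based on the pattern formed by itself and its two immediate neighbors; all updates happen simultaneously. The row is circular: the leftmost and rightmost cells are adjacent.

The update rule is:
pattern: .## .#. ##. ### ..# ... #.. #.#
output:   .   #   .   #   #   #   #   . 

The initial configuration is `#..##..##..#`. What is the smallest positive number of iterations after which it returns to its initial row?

2

.##..##..##.
#..##..##..#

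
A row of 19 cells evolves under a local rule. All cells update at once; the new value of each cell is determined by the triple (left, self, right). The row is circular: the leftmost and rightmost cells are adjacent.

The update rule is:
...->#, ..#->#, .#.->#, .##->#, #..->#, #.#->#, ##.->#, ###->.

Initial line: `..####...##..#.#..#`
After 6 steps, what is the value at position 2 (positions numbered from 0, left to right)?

#

###..##############
..####.............
###..##############  (repeats step 1; period 2)
step 6: ..####.............
position 2 holds #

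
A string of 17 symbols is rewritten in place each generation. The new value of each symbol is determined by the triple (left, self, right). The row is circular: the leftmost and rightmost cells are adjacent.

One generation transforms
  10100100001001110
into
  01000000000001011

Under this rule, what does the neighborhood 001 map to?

0

At position 4 the neighborhood is 001; the next row has 0 there.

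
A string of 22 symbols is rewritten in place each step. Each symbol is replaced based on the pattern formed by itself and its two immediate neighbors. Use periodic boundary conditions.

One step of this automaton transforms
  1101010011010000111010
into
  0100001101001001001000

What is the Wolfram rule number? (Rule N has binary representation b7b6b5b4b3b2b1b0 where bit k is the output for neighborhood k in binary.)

position 17: 111 → 0  (bit 7 = 0)
position 1: 110 → 1  (bit 6 = 1)
position 2: 101 → 0  (bit 5 = 0)
position 6: 100 → 1  (bit 4 = 1)
position 0: 011 → 0  (bit 3 = 0)
position 3: 010 → 0  (bit 2 = 0)
position 7: 001 → 1  (bit 1 = 1)
position 13: 000 → 0  (bit 0 = 0)
bits b7..b0 = 01010010 = 82

82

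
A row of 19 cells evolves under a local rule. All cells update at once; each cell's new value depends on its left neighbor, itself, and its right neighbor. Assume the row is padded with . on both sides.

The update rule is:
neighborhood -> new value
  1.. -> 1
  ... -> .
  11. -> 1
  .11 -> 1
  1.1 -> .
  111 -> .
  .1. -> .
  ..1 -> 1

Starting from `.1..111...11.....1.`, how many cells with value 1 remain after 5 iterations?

1.111.11.1111...1.1
..1.1.11.1..11.1...
.1....11..1111..1..
1.1..111111..111.1.
...111....1111.1..1
count of 1: 9

9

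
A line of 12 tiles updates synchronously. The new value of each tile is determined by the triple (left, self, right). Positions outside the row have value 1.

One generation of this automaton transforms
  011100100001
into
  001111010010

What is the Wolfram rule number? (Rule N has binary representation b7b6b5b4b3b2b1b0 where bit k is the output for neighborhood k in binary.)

210

position 2: 111 → 1  (bit 7 = 1)
position 3: 110 → 1  (bit 6 = 1)
position 0: 101 → 0  (bit 5 = 0)
position 4: 100 → 1  (bit 4 = 1)
position 1: 011 → 0  (bit 3 = 0)
position 6: 010 → 0  (bit 2 = 0)
position 5: 001 → 1  (bit 1 = 1)
position 8: 000 → 0  (bit 0 = 0)
bits b7..b0 = 11010010 = 210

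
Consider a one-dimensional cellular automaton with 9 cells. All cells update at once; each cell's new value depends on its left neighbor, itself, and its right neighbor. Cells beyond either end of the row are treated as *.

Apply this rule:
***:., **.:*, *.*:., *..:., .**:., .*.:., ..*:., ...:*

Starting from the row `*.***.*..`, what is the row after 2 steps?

*.*...**.

*...*....
*.*...**.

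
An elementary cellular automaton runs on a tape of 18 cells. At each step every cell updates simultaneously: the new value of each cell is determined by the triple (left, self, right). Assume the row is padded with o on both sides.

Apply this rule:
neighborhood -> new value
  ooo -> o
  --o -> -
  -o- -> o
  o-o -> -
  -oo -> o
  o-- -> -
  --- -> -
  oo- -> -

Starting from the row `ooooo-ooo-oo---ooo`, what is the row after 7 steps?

------o---o----ooo

oooo--oo--o----ooo
ooo---o---o----ooo
oo----o---o----ooo
o-----o---o----ooo
------o---o----ooo
------o---o----ooo  (fixed point — unchanged through step 7)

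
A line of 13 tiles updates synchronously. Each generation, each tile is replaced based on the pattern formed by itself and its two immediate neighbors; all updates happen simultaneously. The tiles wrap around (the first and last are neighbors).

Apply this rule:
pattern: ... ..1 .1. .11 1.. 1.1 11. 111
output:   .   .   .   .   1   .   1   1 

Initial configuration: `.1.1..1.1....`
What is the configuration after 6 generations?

generation 1: ....1....1...
generation 2: .....1....1..
generation 3: ......1....1.
generation 4: .......1....1
generation 5: 1.......1....
generation 6: .1.......1...

.1.......1...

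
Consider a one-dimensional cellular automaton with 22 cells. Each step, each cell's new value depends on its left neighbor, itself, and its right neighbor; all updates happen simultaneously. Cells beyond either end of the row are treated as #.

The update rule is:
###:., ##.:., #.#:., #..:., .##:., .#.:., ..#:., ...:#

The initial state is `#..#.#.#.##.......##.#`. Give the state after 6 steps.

.##########.......###.

............#####.....
.##########.......###.
............#####.....  (repeats step 1; period 2)
step 6: .##########.......###.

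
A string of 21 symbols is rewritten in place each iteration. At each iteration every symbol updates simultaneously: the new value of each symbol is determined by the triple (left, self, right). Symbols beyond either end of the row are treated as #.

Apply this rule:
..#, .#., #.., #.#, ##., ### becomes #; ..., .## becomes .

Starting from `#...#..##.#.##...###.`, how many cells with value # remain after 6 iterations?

18

iteration 1: ##.####.####.##.#.###
iteration 2: ###.####.####.####.##
iteration 3: ####.####.####.####.#
iteration 4: #####.####.####.####.
iteration 5: ######.####.####.####
iteration 6: #######.####.####.###
count of #: 18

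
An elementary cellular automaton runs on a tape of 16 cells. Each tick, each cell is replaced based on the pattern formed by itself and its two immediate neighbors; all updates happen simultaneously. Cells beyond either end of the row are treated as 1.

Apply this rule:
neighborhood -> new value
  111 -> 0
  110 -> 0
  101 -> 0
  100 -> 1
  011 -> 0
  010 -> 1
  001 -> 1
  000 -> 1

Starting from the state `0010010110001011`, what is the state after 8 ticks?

0000001110000111

1111110001111000
0000001110000111
1111110001111000  (repeats tick 1; period 2)
tick 8: 0000001110000111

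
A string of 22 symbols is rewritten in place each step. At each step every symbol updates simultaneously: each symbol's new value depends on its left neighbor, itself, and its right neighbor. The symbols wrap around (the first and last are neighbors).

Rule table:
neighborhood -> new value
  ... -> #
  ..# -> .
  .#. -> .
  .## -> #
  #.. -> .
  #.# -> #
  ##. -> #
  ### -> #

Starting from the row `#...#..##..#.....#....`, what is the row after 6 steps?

#.####################

..#....##....###...##.
#...##.##.##.###.#.##.
..#.#############.####
...###################
.#.###################
#.####################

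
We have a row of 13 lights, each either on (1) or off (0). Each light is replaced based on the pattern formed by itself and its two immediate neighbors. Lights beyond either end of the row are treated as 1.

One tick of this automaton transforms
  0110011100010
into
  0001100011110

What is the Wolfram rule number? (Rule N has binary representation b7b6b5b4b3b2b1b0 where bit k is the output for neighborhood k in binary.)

position 6: 111 → 0  (bit 7 = 0)
position 2: 110 → 0  (bit 6 = 0)
position 0: 101 → 0  (bit 5 = 0)
position 3: 100 → 1  (bit 4 = 1)
position 1: 011 → 0  (bit 3 = 0)
position 11: 010 → 1  (bit 2 = 1)
position 4: 001 → 1  (bit 1 = 1)
position 9: 000 → 1  (bit 0 = 1)
bits b7..b0 = 00010111 = 23

23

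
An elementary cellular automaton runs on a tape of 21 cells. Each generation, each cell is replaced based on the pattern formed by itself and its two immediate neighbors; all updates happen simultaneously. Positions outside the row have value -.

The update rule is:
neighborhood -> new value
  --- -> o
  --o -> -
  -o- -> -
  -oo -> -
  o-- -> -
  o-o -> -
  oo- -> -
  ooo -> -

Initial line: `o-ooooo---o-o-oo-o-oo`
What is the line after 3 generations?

--------o------------

--------o------------
ooooooo---ooooooooooo
--------o------------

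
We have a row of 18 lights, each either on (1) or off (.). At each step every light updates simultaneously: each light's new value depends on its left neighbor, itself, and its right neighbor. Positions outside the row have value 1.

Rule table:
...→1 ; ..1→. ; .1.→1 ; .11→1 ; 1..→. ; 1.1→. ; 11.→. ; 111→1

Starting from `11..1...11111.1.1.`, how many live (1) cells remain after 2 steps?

step 1: 1...1.1.1111..1.1.
step 2: ..1.1.1.111...1.1.
count of 1: 8

8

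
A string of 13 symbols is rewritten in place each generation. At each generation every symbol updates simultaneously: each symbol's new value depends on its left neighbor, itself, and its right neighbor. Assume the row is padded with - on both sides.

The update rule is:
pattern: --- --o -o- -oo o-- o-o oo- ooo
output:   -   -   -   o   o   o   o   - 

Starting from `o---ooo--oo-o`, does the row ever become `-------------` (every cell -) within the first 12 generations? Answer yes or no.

generation 1: -o--o-oo-ooo-
generation 2: --o--ooooo-oo
generation 3: ---o-o---oooo
generation 4: ----o-o--o--o
generation 5: -----o-o--o--
generation 6: ------o-o--o-
generation 7: -------o-o--o
generation 8: --------o-o--
generation 9: ---------o-o-
generation 10: ----------o-o
generation 11: -----------o-
generation 12: ------------o
generation 12 is ------------o, still not uniform -

no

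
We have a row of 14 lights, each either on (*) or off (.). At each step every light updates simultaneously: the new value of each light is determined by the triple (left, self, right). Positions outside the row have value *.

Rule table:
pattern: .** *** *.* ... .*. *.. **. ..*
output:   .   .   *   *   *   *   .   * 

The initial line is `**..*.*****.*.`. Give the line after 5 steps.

..****.....***

step 1: ..****.....***
step 2: **....*****...
step 3: ..****.....***  (repeats step 1; period 2)
step 5: ..****.....***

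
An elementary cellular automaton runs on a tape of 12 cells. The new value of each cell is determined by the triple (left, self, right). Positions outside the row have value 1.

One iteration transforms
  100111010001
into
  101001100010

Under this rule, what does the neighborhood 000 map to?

0

At position 9 the neighborhood is 000; the next row has 0 there.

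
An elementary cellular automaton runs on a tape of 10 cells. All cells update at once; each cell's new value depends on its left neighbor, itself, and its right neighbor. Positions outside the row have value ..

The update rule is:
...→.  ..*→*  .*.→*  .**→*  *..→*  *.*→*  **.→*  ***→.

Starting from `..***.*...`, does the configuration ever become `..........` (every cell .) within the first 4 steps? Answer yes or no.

.**.****..
*****..**.
*...******
**.**....*
step 4 is **.**....*, still not uniform .

no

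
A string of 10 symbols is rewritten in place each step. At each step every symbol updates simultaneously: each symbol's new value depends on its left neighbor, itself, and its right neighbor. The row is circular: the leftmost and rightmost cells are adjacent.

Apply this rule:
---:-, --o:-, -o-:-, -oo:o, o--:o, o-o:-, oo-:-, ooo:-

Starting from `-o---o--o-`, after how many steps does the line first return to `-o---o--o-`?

10

--o---o--o
o--o---o--
-o--o---o-
--o--o---o
o--o--o---
-o--o--o--
--o--o--o-
---o--o--o
o---o--o--
-o---o--o-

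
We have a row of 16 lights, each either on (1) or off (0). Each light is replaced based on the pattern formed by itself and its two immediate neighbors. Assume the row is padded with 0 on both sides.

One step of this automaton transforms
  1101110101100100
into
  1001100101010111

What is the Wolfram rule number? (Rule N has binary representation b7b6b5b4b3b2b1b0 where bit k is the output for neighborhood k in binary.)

157

position 4: 111 → 1  (bit 7 = 1)
position 1: 110 → 0  (bit 6 = 0)
position 2: 101 → 0  (bit 5 = 0)
position 11: 100 → 1  (bit 4 = 1)
position 0: 011 → 1  (bit 3 = 1)
position 7: 010 → 1  (bit 2 = 1)
position 12: 001 → 0  (bit 1 = 0)
position 15: 000 → 1  (bit 0 = 1)
bits b7..b0 = 10011101 = 157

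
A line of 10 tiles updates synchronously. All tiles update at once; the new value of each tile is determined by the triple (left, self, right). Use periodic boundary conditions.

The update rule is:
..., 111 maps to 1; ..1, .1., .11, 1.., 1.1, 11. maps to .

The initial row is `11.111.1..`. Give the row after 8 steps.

1.......11

....1.....
111...1111
11..1..111
1.......11
..11111..1
...111....
11..1..111  (repeats step 3; period 4)
step 8: 1.......11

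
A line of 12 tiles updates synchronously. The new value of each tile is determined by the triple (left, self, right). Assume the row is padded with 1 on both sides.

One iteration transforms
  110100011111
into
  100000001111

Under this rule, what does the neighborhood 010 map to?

0

At position 3 the neighborhood is 010; the next row has 0 there.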